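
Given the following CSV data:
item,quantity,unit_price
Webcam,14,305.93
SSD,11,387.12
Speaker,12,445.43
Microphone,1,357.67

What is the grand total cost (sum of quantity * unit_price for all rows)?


Computing row totals:
  Webcam: 14 * 305.93 = 4283.02
  SSD: 11 * 387.12 = 4258.32
  Speaker: 12 * 445.43 = 5345.16
  Microphone: 1 * 357.67 = 357.67
Grand total = 4283.02 + 4258.32 + 5345.16 + 357.67 = 14244.17

ANSWER: 14244.17


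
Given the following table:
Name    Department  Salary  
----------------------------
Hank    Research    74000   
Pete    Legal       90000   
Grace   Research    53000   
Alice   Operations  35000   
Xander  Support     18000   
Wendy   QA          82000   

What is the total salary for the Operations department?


Operations department members:
  Alice: 35000
Total = 35000 = 35000

ANSWER: 35000


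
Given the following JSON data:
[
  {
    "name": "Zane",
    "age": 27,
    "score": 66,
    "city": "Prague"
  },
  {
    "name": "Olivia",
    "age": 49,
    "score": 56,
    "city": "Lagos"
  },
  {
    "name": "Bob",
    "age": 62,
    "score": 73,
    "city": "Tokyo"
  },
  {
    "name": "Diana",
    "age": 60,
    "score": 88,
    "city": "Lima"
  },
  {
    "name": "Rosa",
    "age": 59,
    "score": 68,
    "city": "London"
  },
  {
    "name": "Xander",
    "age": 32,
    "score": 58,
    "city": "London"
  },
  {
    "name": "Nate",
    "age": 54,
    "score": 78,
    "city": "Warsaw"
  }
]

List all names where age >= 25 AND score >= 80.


Checking both conditions:
  Zane (age=27, score=66) -> no
  Olivia (age=49, score=56) -> no
  Bob (age=62, score=73) -> no
  Diana (age=60, score=88) -> YES
  Rosa (age=59, score=68) -> no
  Xander (age=32, score=58) -> no
  Nate (age=54, score=78) -> no


ANSWER: Diana


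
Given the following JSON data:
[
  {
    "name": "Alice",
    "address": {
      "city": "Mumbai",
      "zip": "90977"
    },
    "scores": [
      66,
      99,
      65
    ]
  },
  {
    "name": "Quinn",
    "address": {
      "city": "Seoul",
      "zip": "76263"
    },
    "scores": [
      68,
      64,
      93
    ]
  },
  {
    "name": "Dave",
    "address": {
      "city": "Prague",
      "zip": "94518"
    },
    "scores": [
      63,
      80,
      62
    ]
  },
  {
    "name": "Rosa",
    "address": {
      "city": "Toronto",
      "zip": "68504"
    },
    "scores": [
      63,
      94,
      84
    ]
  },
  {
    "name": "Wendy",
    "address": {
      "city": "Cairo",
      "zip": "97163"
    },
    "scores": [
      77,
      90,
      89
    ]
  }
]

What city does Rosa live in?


Path: records[3].address.city
Value: Toronto

ANSWER: Toronto


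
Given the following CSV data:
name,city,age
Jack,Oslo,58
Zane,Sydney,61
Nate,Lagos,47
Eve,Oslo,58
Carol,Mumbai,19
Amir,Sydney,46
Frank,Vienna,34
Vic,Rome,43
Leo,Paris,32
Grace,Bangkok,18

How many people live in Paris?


Scanning city column for 'Paris':
  Row 9: Leo -> MATCH
Total matches: 1

ANSWER: 1


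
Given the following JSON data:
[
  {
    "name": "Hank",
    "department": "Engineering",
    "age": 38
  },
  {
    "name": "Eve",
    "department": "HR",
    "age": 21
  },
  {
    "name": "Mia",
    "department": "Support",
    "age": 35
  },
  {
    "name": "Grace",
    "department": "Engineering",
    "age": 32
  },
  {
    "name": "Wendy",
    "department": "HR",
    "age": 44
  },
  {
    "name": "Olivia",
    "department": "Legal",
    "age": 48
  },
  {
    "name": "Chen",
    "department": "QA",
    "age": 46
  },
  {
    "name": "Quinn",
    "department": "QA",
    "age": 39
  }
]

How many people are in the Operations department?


Scanning records for department = Operations
  No matches found
Count: 0

ANSWER: 0


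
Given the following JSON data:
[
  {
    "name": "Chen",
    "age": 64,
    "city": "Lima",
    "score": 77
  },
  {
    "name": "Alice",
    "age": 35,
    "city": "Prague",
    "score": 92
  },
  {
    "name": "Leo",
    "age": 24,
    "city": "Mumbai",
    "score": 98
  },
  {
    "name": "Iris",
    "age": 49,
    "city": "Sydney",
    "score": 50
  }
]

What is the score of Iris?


Looking up record where name = Iris
Record index: 3
Field 'score' = 50

ANSWER: 50


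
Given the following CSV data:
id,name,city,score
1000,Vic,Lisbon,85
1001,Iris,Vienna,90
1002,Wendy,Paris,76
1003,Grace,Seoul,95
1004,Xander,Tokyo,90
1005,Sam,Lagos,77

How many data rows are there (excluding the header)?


Counting rows (excluding header):
Header: id,name,city,score
Data rows: 6

ANSWER: 6


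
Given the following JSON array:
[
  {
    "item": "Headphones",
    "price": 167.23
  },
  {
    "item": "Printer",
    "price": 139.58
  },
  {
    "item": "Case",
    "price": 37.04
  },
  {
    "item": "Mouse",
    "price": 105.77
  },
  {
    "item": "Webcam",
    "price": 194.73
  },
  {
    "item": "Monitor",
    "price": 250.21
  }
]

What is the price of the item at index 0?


Array index 0 -> Headphones
price = 167.23

ANSWER: 167.23


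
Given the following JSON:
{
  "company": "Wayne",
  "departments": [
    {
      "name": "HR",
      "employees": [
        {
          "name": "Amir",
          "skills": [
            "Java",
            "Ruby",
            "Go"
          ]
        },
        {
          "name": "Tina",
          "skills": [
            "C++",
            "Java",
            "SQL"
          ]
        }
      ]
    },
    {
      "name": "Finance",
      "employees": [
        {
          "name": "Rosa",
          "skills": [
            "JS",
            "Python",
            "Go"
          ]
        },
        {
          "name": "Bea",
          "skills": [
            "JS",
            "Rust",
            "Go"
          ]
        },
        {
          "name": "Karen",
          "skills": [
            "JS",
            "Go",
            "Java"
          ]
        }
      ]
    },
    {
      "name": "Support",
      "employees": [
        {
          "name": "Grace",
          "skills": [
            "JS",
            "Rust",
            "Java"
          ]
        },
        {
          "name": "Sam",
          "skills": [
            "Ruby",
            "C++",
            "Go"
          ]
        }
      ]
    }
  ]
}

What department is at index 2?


Path: departments[2].name
Value: Support

ANSWER: Support


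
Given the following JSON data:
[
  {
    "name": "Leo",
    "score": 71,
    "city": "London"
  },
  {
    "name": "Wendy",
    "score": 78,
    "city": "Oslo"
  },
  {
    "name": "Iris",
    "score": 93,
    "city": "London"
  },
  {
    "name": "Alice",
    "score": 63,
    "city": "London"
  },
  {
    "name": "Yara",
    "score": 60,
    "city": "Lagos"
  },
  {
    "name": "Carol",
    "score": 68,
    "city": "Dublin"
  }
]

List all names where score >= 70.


Filtering records where score >= 70:
  Leo (score=71) -> YES
  Wendy (score=78) -> YES
  Iris (score=93) -> YES
  Alice (score=63) -> no
  Yara (score=60) -> no
  Carol (score=68) -> no


ANSWER: Leo, Wendy, Iris


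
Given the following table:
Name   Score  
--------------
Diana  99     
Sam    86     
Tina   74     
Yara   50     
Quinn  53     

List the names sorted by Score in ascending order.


Sorting by Score (ascending):
  Yara: 50
  Quinn: 53
  Tina: 74
  Sam: 86
  Diana: 99


ANSWER: Yara, Quinn, Tina, Sam, Diana


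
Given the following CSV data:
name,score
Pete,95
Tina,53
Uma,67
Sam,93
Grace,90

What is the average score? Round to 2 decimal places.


Scores: 95, 53, 67, 93, 90
Sum = 398
Count = 5
Average = 398 / 5 = 79.60

ANSWER: 79.60


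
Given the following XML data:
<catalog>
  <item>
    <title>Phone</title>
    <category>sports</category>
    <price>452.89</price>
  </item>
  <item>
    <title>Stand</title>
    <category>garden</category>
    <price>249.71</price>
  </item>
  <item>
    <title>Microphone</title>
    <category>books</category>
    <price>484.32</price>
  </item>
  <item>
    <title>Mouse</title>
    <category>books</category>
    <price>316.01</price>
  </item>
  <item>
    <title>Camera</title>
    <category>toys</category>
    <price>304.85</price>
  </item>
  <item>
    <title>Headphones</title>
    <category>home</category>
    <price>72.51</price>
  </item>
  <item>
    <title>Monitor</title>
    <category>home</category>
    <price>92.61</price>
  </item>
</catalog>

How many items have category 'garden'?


Scanning <item> elements for <category>garden</category>:
  Item 2: Stand -> MATCH
Count: 1

ANSWER: 1


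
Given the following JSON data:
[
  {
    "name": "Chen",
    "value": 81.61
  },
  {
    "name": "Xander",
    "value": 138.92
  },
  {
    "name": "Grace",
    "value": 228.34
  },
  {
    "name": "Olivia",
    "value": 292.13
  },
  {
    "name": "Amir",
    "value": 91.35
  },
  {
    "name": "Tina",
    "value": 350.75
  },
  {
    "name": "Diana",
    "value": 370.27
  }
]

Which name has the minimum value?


Comparing values:
  Chen: 81.61
  Xander: 138.92
  Grace: 228.34
  Olivia: 292.13
  Amir: 91.35
  Tina: 350.75
  Diana: 370.27
Minimum: Chen (81.61)

ANSWER: Chen


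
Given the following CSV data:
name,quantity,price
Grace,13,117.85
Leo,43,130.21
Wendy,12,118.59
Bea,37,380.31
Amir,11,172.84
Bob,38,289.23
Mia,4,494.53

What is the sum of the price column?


Values in 'price' column:
  Row 1: 117.85
  Row 2: 130.21
  Row 3: 118.59
  Row 4: 380.31
  Row 5: 172.84
  Row 6: 289.23
  Row 7: 494.53
Sum = 117.85 + 130.21 + 118.59 + 380.31 + 172.84 + 289.23 + 494.53 = 1703.56

ANSWER: 1703.56


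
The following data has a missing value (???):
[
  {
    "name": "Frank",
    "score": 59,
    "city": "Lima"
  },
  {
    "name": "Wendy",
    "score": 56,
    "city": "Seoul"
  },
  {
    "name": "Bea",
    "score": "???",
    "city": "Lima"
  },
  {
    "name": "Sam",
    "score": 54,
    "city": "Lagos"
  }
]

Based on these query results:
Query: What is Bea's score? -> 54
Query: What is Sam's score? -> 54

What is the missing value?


The missing value is Bea's score
From query: Bea's score = 54

ANSWER: 54


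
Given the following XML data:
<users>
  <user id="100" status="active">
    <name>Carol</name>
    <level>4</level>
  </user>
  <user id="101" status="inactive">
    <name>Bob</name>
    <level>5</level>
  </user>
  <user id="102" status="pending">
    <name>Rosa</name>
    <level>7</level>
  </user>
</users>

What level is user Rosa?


Finding user: Rosa
<level>7</level>

ANSWER: 7


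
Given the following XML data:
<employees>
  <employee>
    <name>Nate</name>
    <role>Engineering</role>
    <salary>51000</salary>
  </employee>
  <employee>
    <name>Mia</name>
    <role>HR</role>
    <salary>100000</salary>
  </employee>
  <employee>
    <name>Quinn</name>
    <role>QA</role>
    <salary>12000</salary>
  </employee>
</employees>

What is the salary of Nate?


Searching for <employee> with <name>Nate</name>
Found at position 1
<salary>51000</salary>

ANSWER: 51000


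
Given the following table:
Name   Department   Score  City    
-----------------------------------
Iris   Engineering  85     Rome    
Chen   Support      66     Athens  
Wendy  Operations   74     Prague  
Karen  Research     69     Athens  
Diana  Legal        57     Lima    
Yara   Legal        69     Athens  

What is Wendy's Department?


Row 3: Wendy
Department = Operations

ANSWER: Operations


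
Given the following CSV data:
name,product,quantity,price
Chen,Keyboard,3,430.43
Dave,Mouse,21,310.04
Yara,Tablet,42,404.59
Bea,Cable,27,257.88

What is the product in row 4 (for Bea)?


Row 4: Bea
Column 'product' = Cable

ANSWER: Cable


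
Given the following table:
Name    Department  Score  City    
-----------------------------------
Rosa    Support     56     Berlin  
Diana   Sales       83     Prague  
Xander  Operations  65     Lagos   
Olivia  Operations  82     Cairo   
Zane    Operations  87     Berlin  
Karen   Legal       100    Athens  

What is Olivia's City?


Row 4: Olivia
City = Cairo

ANSWER: Cairo


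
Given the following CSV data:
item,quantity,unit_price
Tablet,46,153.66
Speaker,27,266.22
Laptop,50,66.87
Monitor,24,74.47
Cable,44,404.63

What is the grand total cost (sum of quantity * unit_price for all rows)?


Computing row totals:
  Tablet: 46 * 153.66 = 7068.36
  Speaker: 27 * 266.22 = 7187.94
  Laptop: 50 * 66.87 = 3343.5
  Monitor: 24 * 74.47 = 1787.28
  Cable: 44 * 404.63 = 17803.72
Grand total = 7068.36 + 7187.94 + 3343.5 + 1787.28 + 17803.72 = 37190.8

ANSWER: 37190.8


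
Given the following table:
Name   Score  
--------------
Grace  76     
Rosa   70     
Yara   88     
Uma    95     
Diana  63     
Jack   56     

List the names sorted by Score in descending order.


Sorting by Score (descending):
  Uma: 95
  Yara: 88
  Grace: 76
  Rosa: 70
  Diana: 63
  Jack: 56


ANSWER: Uma, Yara, Grace, Rosa, Diana, Jack


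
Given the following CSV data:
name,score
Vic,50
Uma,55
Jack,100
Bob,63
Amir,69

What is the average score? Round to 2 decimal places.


Scores: 50, 55, 100, 63, 69
Sum = 337
Count = 5
Average = 337 / 5 = 67.40

ANSWER: 67.40


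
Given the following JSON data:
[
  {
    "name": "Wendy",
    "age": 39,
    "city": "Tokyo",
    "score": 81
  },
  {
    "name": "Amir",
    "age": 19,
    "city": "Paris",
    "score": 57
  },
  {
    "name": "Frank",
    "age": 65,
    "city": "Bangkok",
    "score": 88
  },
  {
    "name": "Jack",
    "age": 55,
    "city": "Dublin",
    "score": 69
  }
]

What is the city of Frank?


Looking up record where name = Frank
Record index: 2
Field 'city' = Bangkok

ANSWER: Bangkok


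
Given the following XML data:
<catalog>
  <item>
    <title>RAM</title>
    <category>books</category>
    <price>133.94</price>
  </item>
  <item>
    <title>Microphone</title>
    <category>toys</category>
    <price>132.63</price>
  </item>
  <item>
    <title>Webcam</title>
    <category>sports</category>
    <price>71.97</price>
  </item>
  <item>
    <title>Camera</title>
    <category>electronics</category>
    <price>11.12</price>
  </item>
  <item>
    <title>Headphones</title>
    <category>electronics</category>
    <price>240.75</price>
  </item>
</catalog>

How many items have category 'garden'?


Scanning <item> elements for <category>garden</category>:
Count: 0

ANSWER: 0


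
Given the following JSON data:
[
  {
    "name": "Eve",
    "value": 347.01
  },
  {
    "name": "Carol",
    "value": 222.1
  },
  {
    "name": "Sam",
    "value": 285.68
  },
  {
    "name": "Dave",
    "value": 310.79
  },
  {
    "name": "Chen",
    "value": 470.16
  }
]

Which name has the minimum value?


Comparing values:
  Eve: 347.01
  Carol: 222.1
  Sam: 285.68
  Dave: 310.79
  Chen: 470.16
Minimum: Carol (222.1)

ANSWER: Carol


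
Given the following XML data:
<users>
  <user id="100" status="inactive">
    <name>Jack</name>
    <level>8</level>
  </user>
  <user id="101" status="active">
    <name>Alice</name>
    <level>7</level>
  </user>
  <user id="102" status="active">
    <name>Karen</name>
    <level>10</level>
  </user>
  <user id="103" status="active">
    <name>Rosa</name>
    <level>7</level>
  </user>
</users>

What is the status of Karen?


Finding user with name = Karen
user id="102" status="active"

ANSWER: active


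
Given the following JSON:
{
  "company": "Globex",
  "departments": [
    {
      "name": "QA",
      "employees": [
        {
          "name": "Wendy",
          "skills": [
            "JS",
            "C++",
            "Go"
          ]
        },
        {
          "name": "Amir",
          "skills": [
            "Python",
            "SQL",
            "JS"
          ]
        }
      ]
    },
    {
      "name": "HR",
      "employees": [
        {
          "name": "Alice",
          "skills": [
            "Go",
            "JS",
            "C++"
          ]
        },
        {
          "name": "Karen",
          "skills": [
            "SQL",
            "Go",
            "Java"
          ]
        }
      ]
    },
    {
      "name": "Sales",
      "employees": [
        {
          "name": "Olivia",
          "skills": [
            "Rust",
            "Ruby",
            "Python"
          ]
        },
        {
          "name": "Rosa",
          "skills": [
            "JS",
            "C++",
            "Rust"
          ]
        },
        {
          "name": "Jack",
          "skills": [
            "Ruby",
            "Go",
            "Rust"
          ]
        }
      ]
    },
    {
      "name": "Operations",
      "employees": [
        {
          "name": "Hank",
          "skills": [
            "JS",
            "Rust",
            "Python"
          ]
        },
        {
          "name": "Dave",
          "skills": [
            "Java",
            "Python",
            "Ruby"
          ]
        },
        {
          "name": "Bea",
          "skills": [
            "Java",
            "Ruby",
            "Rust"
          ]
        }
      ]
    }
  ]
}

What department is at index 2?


Path: departments[2].name
Value: Sales

ANSWER: Sales


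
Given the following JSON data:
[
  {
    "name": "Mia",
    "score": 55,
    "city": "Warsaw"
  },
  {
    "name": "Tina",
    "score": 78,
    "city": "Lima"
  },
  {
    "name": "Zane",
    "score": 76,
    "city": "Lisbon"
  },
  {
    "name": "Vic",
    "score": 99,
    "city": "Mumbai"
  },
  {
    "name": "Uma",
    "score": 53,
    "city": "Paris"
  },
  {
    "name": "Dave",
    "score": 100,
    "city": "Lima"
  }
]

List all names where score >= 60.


Filtering records where score >= 60:
  Mia (score=55) -> no
  Tina (score=78) -> YES
  Zane (score=76) -> YES
  Vic (score=99) -> YES
  Uma (score=53) -> no
  Dave (score=100) -> YES


ANSWER: Tina, Zane, Vic, Dave


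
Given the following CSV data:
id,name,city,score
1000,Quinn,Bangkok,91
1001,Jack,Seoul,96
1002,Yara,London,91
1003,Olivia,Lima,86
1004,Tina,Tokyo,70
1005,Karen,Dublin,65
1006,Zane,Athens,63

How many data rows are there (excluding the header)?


Counting rows (excluding header):
Header: id,name,city,score
Data rows: 7

ANSWER: 7


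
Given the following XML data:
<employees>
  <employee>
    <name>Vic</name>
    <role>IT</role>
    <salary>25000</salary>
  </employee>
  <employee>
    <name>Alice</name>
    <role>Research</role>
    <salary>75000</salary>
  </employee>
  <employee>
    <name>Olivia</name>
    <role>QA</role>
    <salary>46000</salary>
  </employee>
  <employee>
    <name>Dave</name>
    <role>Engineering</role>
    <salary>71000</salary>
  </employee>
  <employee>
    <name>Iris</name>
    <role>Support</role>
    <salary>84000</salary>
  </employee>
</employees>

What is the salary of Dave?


Searching for <employee> with <name>Dave</name>
Found at position 4
<salary>71000</salary>

ANSWER: 71000


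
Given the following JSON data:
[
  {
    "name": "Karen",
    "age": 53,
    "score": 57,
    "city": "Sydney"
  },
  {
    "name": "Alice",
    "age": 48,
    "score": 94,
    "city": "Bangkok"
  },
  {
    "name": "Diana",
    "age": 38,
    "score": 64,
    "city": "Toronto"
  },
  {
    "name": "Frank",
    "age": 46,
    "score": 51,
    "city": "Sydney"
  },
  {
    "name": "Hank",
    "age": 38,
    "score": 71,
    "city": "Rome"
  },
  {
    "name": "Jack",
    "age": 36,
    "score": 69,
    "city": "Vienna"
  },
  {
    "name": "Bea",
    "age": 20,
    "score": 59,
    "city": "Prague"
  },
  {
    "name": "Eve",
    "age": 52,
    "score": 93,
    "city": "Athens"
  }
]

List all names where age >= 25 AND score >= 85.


Checking both conditions:
  Karen (age=53, score=57) -> no
  Alice (age=48, score=94) -> YES
  Diana (age=38, score=64) -> no
  Frank (age=46, score=51) -> no
  Hank (age=38, score=71) -> no
  Jack (age=36, score=69) -> no
  Bea (age=20, score=59) -> no
  Eve (age=52, score=93) -> YES


ANSWER: Alice, Eve


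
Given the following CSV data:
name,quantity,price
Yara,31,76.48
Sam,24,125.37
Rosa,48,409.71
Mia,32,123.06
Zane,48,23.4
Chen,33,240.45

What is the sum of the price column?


Values in 'price' column:
  Row 1: 76.48
  Row 2: 125.37
  Row 3: 409.71
  Row 4: 123.06
  Row 5: 23.4
  Row 6: 240.45
Sum = 76.48 + 125.37 + 409.71 + 123.06 + 23.4 + 240.45 = 998.47

ANSWER: 998.47


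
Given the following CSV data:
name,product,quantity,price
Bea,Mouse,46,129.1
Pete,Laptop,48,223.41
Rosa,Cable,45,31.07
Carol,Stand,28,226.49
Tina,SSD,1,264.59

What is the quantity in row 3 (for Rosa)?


Row 3: Rosa
Column 'quantity' = 45

ANSWER: 45


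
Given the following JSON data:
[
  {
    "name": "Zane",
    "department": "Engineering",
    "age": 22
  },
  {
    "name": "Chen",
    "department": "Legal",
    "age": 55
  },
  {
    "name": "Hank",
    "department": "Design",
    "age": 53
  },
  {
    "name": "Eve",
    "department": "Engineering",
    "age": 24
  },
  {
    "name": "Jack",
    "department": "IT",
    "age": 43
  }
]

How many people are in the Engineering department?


Scanning records for department = Engineering
  Record 0: Zane
  Record 3: Eve
Count: 2

ANSWER: 2


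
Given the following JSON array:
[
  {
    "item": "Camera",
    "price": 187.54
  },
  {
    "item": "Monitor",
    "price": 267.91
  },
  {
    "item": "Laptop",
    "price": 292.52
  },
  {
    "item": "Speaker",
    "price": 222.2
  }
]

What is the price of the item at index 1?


Array index 1 -> Monitor
price = 267.91

ANSWER: 267.91


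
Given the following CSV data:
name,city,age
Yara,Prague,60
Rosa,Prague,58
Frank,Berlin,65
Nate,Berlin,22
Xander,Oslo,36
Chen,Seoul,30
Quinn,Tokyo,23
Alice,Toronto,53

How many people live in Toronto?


Scanning city column for 'Toronto':
  Row 8: Alice -> MATCH
Total matches: 1

ANSWER: 1


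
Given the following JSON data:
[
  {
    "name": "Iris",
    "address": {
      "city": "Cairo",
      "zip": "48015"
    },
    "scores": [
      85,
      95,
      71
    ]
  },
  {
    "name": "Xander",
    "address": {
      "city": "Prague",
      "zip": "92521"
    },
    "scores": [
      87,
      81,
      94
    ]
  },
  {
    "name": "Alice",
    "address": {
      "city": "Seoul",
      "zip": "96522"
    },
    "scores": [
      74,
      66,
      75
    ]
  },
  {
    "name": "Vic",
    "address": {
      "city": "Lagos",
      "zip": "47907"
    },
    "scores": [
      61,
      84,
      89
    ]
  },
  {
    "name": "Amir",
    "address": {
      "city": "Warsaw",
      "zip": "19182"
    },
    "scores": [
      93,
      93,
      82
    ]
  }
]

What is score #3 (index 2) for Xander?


Path: records[1].scores[2]
Value: 94

ANSWER: 94


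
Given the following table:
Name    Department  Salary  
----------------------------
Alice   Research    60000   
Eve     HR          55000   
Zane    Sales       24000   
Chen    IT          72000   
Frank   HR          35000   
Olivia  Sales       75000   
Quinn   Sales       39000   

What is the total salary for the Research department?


Research department members:
  Alice: 60000
Total = 60000 = 60000

ANSWER: 60000


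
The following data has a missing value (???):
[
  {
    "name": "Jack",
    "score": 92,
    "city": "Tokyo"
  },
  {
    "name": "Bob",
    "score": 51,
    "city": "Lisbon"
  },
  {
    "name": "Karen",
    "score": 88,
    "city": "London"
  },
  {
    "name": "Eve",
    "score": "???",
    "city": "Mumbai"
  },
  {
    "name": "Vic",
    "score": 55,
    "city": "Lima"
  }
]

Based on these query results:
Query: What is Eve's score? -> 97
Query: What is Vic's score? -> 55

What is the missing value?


The missing value is Eve's score
From query: Eve's score = 97

ANSWER: 97


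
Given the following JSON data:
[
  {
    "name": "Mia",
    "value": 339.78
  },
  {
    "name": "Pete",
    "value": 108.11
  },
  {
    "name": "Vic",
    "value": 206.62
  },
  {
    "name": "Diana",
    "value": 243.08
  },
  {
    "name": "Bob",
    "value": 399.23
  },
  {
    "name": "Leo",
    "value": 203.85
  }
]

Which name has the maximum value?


Comparing values:
  Mia: 339.78
  Pete: 108.11
  Vic: 206.62
  Diana: 243.08
  Bob: 399.23
  Leo: 203.85
Maximum: Bob (399.23)

ANSWER: Bob


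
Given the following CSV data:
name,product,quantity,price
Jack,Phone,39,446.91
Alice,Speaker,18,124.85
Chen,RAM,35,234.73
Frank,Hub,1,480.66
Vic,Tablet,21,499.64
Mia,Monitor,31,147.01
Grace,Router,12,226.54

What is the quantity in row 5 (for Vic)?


Row 5: Vic
Column 'quantity' = 21

ANSWER: 21


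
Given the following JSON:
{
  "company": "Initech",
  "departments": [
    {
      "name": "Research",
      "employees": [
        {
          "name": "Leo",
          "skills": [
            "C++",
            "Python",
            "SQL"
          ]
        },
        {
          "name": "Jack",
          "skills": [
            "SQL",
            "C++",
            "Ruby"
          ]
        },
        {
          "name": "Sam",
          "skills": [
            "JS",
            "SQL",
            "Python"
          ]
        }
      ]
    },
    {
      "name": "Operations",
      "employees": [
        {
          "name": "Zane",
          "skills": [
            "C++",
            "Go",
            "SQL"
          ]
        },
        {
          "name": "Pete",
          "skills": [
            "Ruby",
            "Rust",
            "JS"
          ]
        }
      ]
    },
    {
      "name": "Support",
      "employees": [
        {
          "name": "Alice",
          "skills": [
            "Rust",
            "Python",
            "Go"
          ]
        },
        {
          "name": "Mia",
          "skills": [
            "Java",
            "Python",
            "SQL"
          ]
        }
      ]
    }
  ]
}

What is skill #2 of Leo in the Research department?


Path: departments[0].employees[0].skills[1]
Value: Python

ANSWER: Python


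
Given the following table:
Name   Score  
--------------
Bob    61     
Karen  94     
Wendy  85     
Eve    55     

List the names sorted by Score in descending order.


Sorting by Score (descending):
  Karen: 94
  Wendy: 85
  Bob: 61
  Eve: 55


ANSWER: Karen, Wendy, Bob, Eve


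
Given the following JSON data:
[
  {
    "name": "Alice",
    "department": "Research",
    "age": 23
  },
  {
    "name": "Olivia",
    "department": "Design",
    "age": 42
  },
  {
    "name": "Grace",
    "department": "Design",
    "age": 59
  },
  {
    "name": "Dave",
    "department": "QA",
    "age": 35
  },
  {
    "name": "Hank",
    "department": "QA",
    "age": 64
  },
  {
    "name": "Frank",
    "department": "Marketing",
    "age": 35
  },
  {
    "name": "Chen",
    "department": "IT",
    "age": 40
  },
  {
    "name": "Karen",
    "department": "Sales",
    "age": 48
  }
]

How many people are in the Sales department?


Scanning records for department = Sales
  Record 7: Karen
Count: 1

ANSWER: 1


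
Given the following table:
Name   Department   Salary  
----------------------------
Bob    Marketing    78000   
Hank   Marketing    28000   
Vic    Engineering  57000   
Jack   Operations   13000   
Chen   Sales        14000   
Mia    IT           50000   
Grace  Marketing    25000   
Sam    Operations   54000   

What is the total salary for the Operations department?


Operations department members:
  Jack: 13000
  Sam: 54000
Total = 13000 + 54000 = 67000

ANSWER: 67000


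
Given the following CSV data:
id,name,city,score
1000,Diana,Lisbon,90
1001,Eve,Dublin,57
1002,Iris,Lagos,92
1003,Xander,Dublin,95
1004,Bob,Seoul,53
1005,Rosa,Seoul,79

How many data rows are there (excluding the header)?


Counting rows (excluding header):
Header: id,name,city,score
Data rows: 6

ANSWER: 6


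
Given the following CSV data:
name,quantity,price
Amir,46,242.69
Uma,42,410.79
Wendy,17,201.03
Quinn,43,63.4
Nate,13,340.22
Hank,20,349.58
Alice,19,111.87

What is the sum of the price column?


Values in 'price' column:
  Row 1: 242.69
  Row 2: 410.79
  Row 3: 201.03
  Row 4: 63.4
  Row 5: 340.22
  Row 6: 349.58
  Row 7: 111.87
Sum = 242.69 + 410.79 + 201.03 + 63.4 + 340.22 + 349.58 + 111.87 = 1719.58

ANSWER: 1719.58


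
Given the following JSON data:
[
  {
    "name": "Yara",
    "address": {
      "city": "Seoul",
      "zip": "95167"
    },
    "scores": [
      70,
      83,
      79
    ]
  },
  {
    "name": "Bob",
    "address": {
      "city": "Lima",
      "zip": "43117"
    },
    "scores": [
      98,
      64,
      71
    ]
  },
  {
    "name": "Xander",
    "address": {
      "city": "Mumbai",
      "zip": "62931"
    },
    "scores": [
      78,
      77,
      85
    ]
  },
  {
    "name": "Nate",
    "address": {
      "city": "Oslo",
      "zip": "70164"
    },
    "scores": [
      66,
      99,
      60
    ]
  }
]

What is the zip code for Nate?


Path: records[3].address.zip
Value: 70164

ANSWER: 70164


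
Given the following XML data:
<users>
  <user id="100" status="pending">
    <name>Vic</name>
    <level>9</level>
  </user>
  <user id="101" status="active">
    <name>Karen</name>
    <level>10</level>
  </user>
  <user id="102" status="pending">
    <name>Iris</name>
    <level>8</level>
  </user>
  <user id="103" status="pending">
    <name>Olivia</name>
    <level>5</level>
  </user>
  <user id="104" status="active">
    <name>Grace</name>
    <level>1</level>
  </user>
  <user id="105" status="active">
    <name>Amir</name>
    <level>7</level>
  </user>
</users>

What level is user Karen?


Finding user: Karen
<level>10</level>

ANSWER: 10


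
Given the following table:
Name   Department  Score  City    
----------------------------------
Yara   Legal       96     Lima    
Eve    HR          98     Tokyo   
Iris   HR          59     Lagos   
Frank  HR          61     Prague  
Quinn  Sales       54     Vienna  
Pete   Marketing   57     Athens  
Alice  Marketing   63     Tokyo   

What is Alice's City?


Row 7: Alice
City = Tokyo

ANSWER: Tokyo


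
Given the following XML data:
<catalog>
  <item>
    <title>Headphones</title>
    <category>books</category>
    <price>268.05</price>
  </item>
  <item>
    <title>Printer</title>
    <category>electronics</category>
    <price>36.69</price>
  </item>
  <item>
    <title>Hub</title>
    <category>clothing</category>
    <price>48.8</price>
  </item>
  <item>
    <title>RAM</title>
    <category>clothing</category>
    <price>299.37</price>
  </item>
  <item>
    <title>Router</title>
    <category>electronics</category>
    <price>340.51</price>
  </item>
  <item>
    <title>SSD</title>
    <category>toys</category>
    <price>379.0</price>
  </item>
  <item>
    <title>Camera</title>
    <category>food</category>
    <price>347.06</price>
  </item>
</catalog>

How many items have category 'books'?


Scanning <item> elements for <category>books</category>:
  Item 1: Headphones -> MATCH
Count: 1

ANSWER: 1


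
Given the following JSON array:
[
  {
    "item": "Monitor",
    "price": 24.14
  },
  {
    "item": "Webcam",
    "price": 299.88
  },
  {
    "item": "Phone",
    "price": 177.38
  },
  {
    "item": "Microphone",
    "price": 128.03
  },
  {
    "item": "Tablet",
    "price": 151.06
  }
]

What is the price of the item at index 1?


Array index 1 -> Webcam
price = 299.88

ANSWER: 299.88


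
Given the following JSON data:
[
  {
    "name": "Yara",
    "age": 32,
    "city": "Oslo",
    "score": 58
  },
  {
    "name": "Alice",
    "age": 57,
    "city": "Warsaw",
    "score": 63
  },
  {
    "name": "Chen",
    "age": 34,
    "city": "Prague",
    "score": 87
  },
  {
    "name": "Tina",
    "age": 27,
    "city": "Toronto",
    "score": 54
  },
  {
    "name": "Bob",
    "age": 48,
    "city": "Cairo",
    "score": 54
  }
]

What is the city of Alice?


Looking up record where name = Alice
Record index: 1
Field 'city' = Warsaw

ANSWER: Warsaw


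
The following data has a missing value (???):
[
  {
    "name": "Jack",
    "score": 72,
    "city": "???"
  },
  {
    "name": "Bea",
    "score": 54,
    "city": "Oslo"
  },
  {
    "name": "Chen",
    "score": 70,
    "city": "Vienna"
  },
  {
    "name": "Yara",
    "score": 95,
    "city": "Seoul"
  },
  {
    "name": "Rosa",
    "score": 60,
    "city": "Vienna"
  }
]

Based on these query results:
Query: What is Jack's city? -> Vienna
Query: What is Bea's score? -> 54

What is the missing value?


The missing value is Jack's city
From query: Jack's city = Vienna

ANSWER: Vienna


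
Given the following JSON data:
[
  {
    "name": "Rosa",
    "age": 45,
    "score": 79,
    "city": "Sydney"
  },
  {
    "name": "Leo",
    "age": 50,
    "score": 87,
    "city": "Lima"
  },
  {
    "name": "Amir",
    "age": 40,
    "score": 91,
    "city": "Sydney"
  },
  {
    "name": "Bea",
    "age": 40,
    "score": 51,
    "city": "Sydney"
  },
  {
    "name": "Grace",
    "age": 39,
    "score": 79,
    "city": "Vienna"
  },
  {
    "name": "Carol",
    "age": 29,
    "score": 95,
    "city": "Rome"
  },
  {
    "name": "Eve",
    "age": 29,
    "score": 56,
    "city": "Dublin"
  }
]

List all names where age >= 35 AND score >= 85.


Checking both conditions:
  Rosa (age=45, score=79) -> no
  Leo (age=50, score=87) -> YES
  Amir (age=40, score=91) -> YES
  Bea (age=40, score=51) -> no
  Grace (age=39, score=79) -> no
  Carol (age=29, score=95) -> no
  Eve (age=29, score=56) -> no


ANSWER: Leo, Amir


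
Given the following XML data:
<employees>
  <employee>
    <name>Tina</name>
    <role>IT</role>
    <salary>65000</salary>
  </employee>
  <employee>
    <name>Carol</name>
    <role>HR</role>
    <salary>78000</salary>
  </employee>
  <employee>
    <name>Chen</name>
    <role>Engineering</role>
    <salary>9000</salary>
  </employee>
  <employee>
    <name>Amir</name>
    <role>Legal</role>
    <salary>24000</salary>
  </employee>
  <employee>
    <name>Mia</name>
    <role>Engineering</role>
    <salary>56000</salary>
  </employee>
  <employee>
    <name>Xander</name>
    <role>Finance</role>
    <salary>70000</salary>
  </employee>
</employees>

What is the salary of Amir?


Searching for <employee> with <name>Amir</name>
Found at position 4
<salary>24000</salary>

ANSWER: 24000


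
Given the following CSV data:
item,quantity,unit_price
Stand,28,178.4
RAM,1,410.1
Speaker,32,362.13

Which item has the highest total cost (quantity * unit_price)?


Computing row totals:
  Stand: 4995.2
  RAM: 410.1
  Speaker: 11588.16
Maximum: Speaker (11588.16)

ANSWER: Speaker


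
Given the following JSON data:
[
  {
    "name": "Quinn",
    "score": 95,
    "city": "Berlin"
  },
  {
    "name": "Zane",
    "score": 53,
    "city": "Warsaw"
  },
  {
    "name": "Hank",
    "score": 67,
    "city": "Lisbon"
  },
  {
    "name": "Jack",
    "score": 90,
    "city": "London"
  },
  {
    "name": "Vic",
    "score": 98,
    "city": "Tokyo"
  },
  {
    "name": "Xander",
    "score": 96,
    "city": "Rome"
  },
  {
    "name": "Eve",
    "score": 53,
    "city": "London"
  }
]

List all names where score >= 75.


Filtering records where score >= 75:
  Quinn (score=95) -> YES
  Zane (score=53) -> no
  Hank (score=67) -> no
  Jack (score=90) -> YES
  Vic (score=98) -> YES
  Xander (score=96) -> YES
  Eve (score=53) -> no


ANSWER: Quinn, Jack, Vic, Xander


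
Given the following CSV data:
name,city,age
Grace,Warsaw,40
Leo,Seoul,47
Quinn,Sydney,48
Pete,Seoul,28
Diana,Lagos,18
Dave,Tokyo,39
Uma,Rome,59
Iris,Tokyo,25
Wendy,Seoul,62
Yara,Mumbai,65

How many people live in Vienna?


Scanning city column for 'Vienna':
Total matches: 0

ANSWER: 0


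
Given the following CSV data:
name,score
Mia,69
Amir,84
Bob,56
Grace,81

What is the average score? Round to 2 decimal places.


Scores: 69, 84, 56, 81
Sum = 290
Count = 4
Average = 290 / 4 = 72.50

ANSWER: 72.50


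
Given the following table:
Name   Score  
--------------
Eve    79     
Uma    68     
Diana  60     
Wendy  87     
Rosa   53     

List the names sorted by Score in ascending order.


Sorting by Score (ascending):
  Rosa: 53
  Diana: 60
  Uma: 68
  Eve: 79
  Wendy: 87


ANSWER: Rosa, Diana, Uma, Eve, Wendy


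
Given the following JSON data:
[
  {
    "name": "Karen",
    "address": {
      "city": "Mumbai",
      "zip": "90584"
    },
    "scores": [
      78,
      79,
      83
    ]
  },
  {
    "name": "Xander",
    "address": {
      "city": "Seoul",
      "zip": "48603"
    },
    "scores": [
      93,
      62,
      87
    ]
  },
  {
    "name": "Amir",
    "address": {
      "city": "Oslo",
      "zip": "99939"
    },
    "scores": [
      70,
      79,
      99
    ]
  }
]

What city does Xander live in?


Path: records[1].address.city
Value: Seoul

ANSWER: Seoul


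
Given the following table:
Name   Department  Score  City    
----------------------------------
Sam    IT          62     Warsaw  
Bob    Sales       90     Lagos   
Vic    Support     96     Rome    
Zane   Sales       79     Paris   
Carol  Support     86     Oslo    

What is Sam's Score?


Row 1: Sam
Score = 62

ANSWER: 62


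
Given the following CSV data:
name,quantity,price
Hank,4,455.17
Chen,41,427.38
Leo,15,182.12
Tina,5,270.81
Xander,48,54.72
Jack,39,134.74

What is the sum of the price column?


Values in 'price' column:
  Row 1: 455.17
  Row 2: 427.38
  Row 3: 182.12
  Row 4: 270.81
  Row 5: 54.72
  Row 6: 134.74
Sum = 455.17 + 427.38 + 182.12 + 270.81 + 54.72 + 134.74 = 1524.94

ANSWER: 1524.94


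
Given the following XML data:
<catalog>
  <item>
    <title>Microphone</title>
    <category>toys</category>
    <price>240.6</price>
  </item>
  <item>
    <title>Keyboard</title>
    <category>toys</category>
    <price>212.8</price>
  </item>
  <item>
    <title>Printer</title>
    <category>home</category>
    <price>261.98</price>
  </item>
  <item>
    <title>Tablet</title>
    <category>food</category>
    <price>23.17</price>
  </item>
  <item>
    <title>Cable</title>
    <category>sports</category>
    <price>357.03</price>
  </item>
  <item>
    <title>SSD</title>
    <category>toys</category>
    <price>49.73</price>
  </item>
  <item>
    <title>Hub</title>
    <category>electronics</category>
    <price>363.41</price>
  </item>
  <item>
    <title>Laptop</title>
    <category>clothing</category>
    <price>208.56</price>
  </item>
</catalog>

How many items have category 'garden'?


Scanning <item> elements for <category>garden</category>:
Count: 0

ANSWER: 0


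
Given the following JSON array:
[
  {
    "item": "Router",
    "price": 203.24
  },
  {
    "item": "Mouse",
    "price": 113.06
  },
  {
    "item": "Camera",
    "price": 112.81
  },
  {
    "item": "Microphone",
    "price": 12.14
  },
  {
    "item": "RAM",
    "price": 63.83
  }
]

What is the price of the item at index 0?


Array index 0 -> Router
price = 203.24

ANSWER: 203.24


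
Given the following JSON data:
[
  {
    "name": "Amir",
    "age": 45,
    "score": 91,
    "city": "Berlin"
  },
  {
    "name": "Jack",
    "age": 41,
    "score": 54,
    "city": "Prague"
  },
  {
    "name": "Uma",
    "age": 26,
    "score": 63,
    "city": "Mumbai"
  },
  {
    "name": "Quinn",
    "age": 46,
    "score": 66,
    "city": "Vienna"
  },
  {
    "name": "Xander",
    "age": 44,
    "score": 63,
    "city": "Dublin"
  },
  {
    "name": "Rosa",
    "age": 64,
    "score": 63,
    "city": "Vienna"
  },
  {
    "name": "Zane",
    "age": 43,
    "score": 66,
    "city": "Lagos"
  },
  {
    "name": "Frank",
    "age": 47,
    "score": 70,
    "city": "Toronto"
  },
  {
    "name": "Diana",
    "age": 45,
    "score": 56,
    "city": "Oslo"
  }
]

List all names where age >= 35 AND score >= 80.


Checking both conditions:
  Amir (age=45, score=91) -> YES
  Jack (age=41, score=54) -> no
  Uma (age=26, score=63) -> no
  Quinn (age=46, score=66) -> no
  Xander (age=44, score=63) -> no
  Rosa (age=64, score=63) -> no
  Zane (age=43, score=66) -> no
  Frank (age=47, score=70) -> no
  Diana (age=45, score=56) -> no


ANSWER: Amir


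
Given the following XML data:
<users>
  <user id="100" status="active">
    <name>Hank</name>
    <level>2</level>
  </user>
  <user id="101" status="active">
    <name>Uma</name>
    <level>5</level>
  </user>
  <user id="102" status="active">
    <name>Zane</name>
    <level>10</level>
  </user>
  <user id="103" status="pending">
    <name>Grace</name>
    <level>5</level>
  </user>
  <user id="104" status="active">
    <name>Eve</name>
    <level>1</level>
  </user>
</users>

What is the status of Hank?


Finding user with name = Hank
user id="100" status="active"

ANSWER: active
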